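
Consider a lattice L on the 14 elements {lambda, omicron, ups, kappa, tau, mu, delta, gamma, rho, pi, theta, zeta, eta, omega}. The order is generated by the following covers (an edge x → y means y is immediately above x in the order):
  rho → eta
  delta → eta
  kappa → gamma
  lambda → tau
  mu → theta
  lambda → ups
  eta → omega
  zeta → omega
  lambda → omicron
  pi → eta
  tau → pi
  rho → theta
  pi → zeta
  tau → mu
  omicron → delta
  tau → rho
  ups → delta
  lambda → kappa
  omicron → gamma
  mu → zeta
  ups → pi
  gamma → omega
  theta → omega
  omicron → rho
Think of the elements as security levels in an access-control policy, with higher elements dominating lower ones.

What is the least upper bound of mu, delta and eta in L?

omega

Common upper bounds of {mu, delta, eta}: omega.
The least among these is omega.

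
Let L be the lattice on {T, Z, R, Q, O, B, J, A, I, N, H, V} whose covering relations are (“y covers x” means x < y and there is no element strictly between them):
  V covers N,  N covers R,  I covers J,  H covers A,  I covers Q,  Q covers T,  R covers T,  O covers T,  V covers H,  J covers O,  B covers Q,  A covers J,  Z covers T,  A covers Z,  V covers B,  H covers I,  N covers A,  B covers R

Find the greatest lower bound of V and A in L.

A

Common lower bounds of {V, A}: A, J, O, T, Z.
The greatest among these is A.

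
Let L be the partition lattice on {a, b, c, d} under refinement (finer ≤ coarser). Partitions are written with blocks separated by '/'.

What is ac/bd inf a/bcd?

Common lower bounds of {ac/bd, a/bcd}: a/b/c/d, a/bd/c.
The greatest among these is a/bd/c.

a/bd/c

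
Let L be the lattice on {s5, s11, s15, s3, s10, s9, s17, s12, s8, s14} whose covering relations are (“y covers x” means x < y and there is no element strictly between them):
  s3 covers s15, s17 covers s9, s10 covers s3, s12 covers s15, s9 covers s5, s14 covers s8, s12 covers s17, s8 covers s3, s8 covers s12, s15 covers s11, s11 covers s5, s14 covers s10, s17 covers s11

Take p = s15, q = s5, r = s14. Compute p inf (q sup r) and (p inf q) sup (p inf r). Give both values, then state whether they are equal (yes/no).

s15; s15; yes

q sup r = s14, so p inf (q sup r) = s15 inf s14 = s15.
p inf q = s5 and p inf r = s15, so (p inf q) sup (p inf r) = s5 sup s15 = s15.
Equal: yes.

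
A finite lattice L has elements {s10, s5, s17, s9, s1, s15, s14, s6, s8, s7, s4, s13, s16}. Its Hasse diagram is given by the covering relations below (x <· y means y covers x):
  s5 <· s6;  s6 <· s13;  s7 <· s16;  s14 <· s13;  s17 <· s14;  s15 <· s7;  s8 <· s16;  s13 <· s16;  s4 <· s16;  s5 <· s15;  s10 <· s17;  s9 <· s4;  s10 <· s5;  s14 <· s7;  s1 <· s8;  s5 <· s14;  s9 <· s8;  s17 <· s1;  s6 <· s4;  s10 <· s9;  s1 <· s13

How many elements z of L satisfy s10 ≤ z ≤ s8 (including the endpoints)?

5

The interval [s10, s8] = {s1, s10, s17, s8, s9}, which has 5 elements.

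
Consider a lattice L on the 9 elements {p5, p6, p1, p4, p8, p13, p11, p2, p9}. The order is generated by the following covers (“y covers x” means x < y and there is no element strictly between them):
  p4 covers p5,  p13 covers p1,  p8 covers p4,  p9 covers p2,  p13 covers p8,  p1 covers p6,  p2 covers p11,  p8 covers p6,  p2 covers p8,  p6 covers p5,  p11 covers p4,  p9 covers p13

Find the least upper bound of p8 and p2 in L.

Common upper bounds of {p8, p2}: p2, p9.
The least among these is p2.

p2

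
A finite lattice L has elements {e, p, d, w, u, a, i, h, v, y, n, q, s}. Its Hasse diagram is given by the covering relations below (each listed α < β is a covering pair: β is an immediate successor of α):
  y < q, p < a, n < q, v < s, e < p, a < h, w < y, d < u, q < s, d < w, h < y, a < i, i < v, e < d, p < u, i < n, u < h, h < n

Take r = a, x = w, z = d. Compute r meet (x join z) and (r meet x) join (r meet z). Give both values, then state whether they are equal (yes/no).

x join z = w, so r meet (x join z) = a meet w = e.
r meet x = e and r meet z = e, so (r meet x) join (r meet z) = e join e = e.
Equal: yes.

e; e; yes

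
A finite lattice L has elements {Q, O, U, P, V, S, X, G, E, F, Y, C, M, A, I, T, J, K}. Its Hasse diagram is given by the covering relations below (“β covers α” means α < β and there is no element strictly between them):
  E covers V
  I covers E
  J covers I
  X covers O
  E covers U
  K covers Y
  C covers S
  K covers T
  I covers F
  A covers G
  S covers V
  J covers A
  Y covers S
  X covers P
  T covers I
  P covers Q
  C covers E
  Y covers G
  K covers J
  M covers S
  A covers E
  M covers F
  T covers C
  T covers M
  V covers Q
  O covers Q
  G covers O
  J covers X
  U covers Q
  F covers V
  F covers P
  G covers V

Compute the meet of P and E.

Q

Common lower bounds of {P, E}: Q.
The greatest among these is Q.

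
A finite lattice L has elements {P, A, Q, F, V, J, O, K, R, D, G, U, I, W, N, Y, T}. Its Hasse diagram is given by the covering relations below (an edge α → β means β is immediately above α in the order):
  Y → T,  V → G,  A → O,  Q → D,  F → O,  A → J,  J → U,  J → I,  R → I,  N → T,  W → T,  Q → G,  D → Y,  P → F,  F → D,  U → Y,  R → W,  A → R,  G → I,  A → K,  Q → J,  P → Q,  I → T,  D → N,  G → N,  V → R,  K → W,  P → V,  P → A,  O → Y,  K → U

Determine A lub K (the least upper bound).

K

Common upper bounds of {A, K}: K, T, U, W, Y.
The least among these is K.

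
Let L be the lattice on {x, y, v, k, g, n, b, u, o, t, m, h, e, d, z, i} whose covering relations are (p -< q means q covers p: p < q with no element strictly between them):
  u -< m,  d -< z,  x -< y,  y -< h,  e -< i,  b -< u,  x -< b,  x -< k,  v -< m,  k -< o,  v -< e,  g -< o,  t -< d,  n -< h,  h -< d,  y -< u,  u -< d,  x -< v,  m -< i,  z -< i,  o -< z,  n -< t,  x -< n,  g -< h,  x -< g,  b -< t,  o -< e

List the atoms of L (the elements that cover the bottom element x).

b, g, k, n, v, y

The atoms are exactly the elements that cover x: b, g, k, n, v, y.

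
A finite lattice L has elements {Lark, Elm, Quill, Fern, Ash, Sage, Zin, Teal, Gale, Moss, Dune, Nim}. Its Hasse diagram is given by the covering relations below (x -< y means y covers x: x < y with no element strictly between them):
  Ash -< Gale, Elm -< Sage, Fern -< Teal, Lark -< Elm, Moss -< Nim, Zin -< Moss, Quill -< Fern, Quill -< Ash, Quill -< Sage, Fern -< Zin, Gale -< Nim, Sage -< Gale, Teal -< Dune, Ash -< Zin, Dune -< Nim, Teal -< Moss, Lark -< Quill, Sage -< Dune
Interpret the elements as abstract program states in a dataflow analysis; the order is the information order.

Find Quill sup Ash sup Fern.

Common upper bounds of {Quill, Ash, Fern}: Moss, Nim, Zin.
The least among these is Zin.

Zin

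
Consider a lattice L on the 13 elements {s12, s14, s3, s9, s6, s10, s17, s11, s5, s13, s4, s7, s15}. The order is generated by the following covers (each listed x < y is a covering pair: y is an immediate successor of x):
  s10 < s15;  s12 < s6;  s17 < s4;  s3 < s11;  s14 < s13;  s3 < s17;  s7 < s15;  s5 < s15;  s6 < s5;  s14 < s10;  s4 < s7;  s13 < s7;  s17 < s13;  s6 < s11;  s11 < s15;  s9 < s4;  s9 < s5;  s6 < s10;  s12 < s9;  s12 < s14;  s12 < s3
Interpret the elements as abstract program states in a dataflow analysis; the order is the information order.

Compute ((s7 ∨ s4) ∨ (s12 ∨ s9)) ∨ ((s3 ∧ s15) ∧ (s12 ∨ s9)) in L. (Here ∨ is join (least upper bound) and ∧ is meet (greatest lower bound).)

s7 ∨ s4 = s7
s12 ∨ s9 = s9
s7 ∨ s9 = s7
s3 ∧ s15 = s3
s12 ∨ s9 = s9
s3 ∧ s9 = s12
s7 ∨ s12 = s7

s7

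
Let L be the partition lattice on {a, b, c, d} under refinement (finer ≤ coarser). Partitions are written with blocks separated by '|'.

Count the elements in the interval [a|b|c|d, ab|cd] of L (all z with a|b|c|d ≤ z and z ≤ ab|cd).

The interval [a|b|c|d, ab|cd] = {ab|cd, ab|c|d, a|b|cd, a|b|c|d}, which has 4 elements.

4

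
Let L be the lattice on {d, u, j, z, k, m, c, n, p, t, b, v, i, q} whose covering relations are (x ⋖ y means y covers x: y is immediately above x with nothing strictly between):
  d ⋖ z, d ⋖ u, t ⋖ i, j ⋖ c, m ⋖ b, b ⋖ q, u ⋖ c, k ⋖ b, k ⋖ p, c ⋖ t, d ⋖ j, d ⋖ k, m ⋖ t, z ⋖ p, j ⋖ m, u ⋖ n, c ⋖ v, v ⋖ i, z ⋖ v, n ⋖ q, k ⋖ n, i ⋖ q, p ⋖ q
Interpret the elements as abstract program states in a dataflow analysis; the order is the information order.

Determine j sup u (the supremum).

Common upper bounds of {j, u}: c, i, q, t, v.
The least among these is c.

c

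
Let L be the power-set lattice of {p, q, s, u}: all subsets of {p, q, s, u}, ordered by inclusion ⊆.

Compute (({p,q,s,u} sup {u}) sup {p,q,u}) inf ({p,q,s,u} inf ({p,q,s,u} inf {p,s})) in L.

{p,s}

{p,q,s,u} ∨ {u} = {p,q,s,u}
{p,q,s,u} ∨ {p,q,u} = {p,q,s,u}
{p,q,s,u} ∧ {p,s} = {p,s}
{p,q,s,u} ∧ {p,s} = {p,s}
{p,q,s,u} ∧ {p,s} = {p,s}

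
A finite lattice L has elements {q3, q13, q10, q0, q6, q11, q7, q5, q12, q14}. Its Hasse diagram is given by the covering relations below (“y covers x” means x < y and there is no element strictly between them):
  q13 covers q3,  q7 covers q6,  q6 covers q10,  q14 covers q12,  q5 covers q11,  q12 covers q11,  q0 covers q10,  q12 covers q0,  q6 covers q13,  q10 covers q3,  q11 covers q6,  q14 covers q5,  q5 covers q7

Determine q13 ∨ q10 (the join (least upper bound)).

q6

Common upper bounds of {q13, q10}: q11, q12, q14, q5, q6, q7.
The least among these is q6.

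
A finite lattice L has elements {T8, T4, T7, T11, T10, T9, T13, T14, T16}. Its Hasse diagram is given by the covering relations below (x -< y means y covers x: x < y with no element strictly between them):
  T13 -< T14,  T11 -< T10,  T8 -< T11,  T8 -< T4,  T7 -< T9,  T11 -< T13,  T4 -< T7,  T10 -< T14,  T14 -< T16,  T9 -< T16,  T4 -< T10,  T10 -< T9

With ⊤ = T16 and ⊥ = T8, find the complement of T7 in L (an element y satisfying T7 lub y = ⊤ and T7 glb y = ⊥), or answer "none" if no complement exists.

Need y with T7 ∨ y = T16 and T7 ∧ y = T8.
Checking each element gives: T13.

T13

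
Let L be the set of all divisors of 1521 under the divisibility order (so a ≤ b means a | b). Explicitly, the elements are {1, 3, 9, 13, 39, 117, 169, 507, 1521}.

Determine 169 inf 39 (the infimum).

13

In the divisibility order, the meet is the greatest common divisor: gcd(169, 39) = 13.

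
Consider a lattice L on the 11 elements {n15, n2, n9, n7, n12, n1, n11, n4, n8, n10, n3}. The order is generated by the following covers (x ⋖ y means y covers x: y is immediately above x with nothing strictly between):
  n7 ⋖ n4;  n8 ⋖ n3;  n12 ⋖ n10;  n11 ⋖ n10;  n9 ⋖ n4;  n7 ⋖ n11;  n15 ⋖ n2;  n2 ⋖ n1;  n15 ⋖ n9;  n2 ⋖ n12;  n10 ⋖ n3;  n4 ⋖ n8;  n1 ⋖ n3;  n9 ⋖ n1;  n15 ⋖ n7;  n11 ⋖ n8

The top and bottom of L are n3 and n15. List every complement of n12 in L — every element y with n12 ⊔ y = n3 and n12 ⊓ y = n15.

n4, n8, n9

Need y with n12 ∨ y = n3 and n12 ∧ y = n15.
Checking each element gives: n4, n8, n9.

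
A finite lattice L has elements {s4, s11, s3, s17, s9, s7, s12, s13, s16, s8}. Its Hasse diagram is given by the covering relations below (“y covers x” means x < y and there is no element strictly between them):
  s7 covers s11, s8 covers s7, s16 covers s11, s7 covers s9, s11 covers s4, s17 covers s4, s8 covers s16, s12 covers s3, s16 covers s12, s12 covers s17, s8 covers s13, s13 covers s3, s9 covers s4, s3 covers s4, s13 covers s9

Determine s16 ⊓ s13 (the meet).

s3

Common lower bounds of {s16, s13}: s3, s4.
The greatest among these is s3.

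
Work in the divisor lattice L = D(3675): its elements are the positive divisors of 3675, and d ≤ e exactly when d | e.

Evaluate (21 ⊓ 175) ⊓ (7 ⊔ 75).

21 ∧ 175 = 7
7 ∨ 75 = 525
7 ∧ 525 = 7

7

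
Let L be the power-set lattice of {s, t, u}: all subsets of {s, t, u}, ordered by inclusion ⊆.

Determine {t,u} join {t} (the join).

Common upper bounds of {{t,u}, {t}}: {s,t,u}, {t,u}.
The least among these is {t,u}.

{t,u}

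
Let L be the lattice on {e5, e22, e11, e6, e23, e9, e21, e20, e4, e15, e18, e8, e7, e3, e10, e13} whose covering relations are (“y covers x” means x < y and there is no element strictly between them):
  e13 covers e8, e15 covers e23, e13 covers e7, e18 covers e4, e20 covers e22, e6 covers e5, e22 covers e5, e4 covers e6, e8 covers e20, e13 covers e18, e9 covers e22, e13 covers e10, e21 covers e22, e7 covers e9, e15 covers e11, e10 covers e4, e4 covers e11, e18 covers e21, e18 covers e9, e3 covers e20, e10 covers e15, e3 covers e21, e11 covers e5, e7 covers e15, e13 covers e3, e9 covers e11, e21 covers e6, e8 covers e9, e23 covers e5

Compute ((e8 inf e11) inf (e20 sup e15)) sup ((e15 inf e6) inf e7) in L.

e8 ∧ e11 = e11
e20 ∨ e15 = e13
e11 ∧ e13 = e11
e15 ∧ e6 = e5
e5 ∧ e7 = e5
e11 ∨ e5 = e11

e11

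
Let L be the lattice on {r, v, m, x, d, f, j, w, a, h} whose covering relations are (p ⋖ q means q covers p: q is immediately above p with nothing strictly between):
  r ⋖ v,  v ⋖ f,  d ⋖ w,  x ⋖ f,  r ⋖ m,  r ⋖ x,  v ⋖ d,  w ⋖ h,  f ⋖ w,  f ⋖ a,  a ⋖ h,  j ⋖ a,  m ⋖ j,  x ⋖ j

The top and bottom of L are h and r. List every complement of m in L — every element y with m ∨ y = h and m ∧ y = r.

Need y with m ∨ y = h and m ∧ y = r.
Checking each element gives: d, w.

d, w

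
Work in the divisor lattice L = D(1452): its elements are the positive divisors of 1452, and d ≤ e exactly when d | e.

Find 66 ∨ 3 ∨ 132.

132

In the divisibility order, the join is the least common multiple: lcm(66, 3, 132) = 132.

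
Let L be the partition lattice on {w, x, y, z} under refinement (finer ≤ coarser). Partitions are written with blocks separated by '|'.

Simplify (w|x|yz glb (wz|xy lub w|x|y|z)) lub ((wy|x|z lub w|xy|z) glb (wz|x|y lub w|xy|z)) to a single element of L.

w|xy|z

wz|xy ∨ w|x|y|z = wz|xy
w|x|yz ∧ wz|xy = w|x|y|z
wy|x|z ∨ w|xy|z = wxy|z
wz|x|y ∨ w|xy|z = wz|xy
wxy|z ∧ wz|xy = w|xy|z
w|x|y|z ∨ w|xy|z = w|xy|z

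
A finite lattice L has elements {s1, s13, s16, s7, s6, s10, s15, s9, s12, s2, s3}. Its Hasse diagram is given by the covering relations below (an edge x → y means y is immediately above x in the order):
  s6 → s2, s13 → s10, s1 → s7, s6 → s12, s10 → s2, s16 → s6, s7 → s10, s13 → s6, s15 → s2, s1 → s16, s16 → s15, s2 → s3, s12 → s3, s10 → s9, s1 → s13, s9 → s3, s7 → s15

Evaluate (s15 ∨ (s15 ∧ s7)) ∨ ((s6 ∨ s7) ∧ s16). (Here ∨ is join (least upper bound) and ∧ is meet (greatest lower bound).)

s15 ∧ s7 = s7
s15 ∨ s7 = s15
s6 ∨ s7 = s2
s2 ∧ s16 = s16
s15 ∨ s16 = s15

s15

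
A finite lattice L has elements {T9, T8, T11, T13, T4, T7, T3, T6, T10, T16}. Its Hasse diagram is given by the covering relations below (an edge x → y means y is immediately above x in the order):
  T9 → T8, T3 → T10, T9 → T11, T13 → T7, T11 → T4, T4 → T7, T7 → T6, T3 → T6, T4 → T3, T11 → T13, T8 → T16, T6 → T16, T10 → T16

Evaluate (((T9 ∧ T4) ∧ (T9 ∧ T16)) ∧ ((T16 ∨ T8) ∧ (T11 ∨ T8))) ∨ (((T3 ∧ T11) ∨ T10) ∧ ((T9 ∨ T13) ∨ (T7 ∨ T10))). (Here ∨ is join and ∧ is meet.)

T9 ∧ T4 = T9
T9 ∧ T16 = T9
T9 ∧ T9 = T9
T16 ∨ T8 = T16
T11 ∨ T8 = T16
T16 ∧ T16 = T16
T9 ∧ T16 = T9
T3 ∧ T11 = T11
T11 ∨ T10 = T10
T9 ∨ T13 = T13
T7 ∨ T10 = T16
T13 ∨ T16 = T16
T10 ∧ T16 = T10
T9 ∨ T10 = T10

T10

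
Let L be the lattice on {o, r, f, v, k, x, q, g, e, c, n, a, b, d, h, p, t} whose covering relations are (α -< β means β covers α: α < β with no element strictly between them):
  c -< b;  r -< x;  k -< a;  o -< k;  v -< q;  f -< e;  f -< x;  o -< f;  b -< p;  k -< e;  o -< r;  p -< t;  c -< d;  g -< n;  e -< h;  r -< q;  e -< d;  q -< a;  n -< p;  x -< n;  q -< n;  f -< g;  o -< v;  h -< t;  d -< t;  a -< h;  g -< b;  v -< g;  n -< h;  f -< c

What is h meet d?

Common lower bounds of {h, d}: e, f, k, o.
The greatest among these is e.

e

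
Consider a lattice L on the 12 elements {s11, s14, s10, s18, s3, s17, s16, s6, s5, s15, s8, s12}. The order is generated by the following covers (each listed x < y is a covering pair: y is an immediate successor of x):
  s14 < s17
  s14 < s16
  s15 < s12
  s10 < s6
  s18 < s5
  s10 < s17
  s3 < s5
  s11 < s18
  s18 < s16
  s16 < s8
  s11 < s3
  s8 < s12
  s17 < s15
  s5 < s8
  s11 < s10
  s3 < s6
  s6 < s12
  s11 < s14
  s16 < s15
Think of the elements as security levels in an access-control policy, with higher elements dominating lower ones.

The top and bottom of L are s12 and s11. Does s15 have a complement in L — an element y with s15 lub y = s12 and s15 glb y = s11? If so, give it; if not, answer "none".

Need y with s15 ∨ y = s12 and s15 ∧ y = s11.
Checking each element gives: s3.

s3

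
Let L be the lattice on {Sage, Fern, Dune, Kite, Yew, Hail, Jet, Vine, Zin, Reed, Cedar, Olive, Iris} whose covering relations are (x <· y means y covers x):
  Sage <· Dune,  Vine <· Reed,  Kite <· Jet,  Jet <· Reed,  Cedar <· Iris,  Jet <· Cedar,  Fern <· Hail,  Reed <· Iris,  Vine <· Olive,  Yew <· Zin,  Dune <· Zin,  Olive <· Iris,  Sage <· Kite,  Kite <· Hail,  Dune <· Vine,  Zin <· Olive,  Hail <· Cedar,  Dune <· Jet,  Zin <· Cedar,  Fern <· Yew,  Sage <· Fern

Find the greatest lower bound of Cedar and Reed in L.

Jet

Common lower bounds of {Cedar, Reed}: Dune, Jet, Kite, Sage.
The greatest among these is Jet.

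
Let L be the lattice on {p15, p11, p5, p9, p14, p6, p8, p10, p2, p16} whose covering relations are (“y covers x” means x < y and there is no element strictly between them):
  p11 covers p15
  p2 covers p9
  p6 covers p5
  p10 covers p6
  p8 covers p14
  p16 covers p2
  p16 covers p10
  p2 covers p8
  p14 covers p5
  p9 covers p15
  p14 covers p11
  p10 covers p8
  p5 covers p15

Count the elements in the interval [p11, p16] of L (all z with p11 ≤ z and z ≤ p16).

The interval [p11, p16] = {p10, p11, p14, p16, p2, p8}, which has 6 elements.

6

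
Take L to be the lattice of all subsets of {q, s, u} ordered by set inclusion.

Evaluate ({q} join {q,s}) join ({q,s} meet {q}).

{q} ∨ {q,s} = {q,s}
{q,s} ∧ {q} = {q}
{q,s} ∨ {q} = {q,s}

{q,s}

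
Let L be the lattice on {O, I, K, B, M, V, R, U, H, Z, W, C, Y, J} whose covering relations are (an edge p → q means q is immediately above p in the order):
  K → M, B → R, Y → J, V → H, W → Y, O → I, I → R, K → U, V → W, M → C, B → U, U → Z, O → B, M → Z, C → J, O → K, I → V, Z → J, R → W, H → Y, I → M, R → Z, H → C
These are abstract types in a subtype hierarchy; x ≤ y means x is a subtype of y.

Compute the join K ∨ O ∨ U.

U

Common upper bounds of {K, O, U}: J, U, Z.
The least among these is U.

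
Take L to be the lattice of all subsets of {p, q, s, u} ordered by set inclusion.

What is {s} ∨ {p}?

{p,s}

Under ⊆, join is union: {s} ∪ {p} = {p,s}.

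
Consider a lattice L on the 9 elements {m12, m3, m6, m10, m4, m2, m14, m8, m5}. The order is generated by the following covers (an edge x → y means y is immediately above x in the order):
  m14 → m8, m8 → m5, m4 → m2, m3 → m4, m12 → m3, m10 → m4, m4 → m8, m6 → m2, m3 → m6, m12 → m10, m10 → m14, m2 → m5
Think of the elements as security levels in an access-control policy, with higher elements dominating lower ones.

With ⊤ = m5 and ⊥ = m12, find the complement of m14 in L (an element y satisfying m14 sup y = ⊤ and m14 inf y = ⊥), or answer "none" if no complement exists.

m6

Need y with m14 ∨ y = m5 and m14 ∧ y = m12.
Checking each element gives: m6.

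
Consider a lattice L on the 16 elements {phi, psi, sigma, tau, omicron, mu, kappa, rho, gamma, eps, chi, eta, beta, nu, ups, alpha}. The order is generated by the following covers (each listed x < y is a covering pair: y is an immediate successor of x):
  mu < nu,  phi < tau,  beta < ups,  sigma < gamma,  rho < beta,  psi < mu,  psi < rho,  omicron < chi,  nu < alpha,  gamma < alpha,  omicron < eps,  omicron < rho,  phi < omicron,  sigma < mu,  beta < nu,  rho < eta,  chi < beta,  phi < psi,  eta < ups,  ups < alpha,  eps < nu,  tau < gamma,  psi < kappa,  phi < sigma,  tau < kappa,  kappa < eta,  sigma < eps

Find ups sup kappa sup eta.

ups

Common upper bounds of {ups, kappa, eta}: alpha, ups.
The least among these is ups.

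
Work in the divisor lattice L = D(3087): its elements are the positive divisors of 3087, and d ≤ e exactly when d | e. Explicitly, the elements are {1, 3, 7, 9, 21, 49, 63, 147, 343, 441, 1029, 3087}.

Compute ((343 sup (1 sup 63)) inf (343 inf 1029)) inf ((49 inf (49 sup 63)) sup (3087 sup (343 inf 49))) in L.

343

1 ∨ 63 = 63
343 ∨ 63 = 3087
343 ∧ 1029 = 343
3087 ∧ 343 = 343
49 ∨ 63 = 441
49 ∧ 441 = 49
343 ∧ 49 = 49
3087 ∨ 49 = 3087
49 ∨ 3087 = 3087
343 ∧ 3087 = 343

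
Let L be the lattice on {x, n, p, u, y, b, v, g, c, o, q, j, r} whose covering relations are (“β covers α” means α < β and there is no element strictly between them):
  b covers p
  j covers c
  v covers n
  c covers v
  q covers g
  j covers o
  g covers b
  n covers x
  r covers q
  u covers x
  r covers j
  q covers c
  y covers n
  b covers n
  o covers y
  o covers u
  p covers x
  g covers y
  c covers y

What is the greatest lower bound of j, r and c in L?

c

Common lower bounds of {j, r, c}: c, n, v, x, y.
The greatest among these is c.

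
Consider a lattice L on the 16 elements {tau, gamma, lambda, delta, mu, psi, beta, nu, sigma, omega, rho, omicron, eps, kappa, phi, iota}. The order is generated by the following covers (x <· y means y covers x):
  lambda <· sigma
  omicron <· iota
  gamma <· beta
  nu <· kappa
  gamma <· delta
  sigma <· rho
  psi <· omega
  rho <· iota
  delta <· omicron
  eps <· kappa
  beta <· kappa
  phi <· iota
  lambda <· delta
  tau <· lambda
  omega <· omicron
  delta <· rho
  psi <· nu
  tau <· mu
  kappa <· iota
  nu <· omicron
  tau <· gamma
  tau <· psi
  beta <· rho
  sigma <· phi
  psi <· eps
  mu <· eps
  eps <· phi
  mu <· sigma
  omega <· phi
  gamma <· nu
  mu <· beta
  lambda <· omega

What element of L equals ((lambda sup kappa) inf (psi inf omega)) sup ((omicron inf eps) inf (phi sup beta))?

lambda ∨ kappa = iota
psi ∧ omega = psi
iota ∧ psi = psi
omicron ∧ eps = psi
phi ∨ beta = iota
psi ∧ iota = psi
psi ∨ psi = psi

psi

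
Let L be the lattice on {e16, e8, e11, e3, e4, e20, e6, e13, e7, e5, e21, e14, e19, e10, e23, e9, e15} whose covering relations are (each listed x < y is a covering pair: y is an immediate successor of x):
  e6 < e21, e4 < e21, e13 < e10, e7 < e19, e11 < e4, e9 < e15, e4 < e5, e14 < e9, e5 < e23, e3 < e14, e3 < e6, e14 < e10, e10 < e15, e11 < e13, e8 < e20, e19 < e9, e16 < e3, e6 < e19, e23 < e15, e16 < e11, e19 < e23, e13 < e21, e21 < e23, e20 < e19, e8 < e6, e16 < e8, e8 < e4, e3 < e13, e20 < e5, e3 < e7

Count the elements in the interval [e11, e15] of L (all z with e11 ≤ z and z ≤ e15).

8

The interval [e11, e15] = {e10, e11, e13, e15, e21, e23, e4, e5}, which has 8 elements.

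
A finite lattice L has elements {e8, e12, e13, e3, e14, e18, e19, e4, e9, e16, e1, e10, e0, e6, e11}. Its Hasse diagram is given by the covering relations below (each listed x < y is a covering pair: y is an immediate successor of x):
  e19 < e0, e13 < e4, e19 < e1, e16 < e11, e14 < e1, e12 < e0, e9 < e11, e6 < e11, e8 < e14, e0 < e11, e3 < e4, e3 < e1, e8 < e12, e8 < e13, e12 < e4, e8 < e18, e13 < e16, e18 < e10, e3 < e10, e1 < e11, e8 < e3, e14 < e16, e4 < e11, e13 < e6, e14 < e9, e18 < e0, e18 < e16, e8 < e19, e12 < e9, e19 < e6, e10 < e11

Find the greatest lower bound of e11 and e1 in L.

Common lower bounds of {e11, e1}: e1, e14, e19, e3, e8.
The greatest among these is e1.

e1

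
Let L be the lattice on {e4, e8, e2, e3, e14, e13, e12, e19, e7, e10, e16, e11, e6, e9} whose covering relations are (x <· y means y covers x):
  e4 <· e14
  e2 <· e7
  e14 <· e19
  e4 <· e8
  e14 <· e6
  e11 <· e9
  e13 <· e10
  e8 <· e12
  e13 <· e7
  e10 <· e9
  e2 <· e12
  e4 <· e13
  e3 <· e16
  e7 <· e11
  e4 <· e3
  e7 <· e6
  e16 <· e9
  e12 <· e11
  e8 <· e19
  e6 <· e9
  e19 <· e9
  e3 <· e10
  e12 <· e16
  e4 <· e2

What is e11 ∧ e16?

e12

Common lower bounds of {e11, e16}: e12, e2, e4, e8.
The greatest among these is e12.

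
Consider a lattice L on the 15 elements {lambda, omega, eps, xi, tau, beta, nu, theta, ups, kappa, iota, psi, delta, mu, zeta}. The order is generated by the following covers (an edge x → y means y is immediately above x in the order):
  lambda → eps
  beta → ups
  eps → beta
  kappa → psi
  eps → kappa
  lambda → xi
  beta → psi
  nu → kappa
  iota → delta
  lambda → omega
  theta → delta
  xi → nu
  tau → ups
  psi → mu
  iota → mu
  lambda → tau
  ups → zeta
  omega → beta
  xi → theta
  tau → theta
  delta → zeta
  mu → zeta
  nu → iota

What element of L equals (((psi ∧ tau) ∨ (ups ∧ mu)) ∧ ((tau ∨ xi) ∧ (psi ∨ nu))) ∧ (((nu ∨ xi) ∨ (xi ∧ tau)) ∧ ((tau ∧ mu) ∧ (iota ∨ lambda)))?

lambda

psi ∧ tau = lambda
ups ∧ mu = beta
lambda ∨ beta = beta
tau ∨ xi = theta
psi ∨ nu = psi
theta ∧ psi = xi
beta ∧ xi = lambda
nu ∨ xi = nu
xi ∧ tau = lambda
nu ∨ lambda = nu
tau ∧ mu = lambda
iota ∨ lambda = iota
lambda ∧ iota = lambda
nu ∧ lambda = lambda
lambda ∧ lambda = lambda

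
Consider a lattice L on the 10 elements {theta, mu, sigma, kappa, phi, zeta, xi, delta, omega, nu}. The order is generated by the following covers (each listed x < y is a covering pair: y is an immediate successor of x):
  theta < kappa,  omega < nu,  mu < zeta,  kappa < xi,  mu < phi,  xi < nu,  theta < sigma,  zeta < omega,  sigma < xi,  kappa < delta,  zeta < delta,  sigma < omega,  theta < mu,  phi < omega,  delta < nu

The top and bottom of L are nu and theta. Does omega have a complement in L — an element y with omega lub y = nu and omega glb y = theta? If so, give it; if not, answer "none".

Need y with omega ∨ y = nu and omega ∧ y = theta.
Checking each element gives: kappa.

kappa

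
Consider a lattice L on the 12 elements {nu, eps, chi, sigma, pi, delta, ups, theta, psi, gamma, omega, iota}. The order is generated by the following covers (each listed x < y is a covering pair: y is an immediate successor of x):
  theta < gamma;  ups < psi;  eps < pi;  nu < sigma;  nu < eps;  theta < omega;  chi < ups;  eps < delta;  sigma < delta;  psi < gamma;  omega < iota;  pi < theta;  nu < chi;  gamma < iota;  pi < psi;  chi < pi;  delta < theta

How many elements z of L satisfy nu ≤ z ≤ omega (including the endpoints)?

The interval [nu, omega] = {chi, delta, eps, nu, omega, pi, sigma, theta}, which has 8 elements.

8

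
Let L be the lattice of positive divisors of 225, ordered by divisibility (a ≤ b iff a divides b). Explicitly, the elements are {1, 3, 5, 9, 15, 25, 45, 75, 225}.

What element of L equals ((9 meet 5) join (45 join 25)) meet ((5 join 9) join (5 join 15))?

9 ∧ 5 = 1
45 ∨ 25 = 225
1 ∨ 225 = 225
5 ∨ 9 = 45
5 ∨ 15 = 15
45 ∨ 15 = 45
225 ∧ 45 = 45

45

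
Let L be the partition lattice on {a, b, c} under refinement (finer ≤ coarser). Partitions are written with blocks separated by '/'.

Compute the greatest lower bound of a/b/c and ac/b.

a/b/c

The meet (common refinement) of a/b/c and ac/b intersects blocks pairwise, giving a/b/c.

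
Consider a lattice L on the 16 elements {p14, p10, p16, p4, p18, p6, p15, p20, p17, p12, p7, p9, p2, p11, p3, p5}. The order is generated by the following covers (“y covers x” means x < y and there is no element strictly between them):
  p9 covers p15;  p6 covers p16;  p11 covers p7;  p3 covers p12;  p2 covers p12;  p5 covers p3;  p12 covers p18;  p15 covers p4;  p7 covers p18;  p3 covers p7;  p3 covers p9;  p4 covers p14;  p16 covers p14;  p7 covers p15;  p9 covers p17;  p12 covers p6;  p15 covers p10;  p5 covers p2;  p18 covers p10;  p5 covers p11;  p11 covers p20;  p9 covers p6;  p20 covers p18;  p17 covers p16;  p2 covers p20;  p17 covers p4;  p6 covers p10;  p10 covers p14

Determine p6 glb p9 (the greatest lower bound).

p6

Common lower bounds of {p6, p9}: p10, p14, p16, p6.
The greatest among these is p6.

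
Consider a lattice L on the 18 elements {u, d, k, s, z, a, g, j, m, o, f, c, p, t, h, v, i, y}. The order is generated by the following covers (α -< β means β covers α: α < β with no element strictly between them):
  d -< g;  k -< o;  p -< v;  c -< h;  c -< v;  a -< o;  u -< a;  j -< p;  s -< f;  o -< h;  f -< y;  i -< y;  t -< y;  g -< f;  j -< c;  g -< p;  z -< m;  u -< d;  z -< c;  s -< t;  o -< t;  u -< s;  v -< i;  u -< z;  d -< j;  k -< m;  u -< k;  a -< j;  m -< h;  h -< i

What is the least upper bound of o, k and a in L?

o

Common upper bounds of {o, k, a}: h, i, o, t, y.
The least among these is o.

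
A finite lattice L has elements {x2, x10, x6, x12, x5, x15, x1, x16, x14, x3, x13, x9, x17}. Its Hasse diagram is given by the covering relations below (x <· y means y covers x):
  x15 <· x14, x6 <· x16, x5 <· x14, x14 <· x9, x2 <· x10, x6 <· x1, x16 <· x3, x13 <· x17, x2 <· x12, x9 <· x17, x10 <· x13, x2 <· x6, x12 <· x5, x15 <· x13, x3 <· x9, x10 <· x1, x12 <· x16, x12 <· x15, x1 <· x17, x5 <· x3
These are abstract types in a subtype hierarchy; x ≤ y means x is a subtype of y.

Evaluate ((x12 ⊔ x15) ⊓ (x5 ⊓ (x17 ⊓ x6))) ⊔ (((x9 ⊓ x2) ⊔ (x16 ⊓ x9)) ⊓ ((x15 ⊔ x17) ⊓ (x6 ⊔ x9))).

x12 ∨ x15 = x15
x17 ∧ x6 = x6
x5 ∧ x6 = x2
x15 ∧ x2 = x2
x9 ∧ x2 = x2
x16 ∧ x9 = x16
x2 ∨ x16 = x16
x15 ∨ x17 = x17
x6 ∨ x9 = x9
x17 ∧ x9 = x9
x16 ∧ x9 = x16
x2 ∨ x16 = x16

x16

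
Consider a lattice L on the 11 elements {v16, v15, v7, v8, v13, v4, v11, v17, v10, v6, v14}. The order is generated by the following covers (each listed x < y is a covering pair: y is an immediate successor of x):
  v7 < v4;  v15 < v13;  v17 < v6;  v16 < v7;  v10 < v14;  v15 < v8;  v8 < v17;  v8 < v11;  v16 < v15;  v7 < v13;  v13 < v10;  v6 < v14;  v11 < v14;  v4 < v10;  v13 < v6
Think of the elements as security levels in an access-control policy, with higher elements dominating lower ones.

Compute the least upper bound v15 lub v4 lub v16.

v10

Common upper bounds of {v15, v4, v16}: v10, v14.
The least among these is v10.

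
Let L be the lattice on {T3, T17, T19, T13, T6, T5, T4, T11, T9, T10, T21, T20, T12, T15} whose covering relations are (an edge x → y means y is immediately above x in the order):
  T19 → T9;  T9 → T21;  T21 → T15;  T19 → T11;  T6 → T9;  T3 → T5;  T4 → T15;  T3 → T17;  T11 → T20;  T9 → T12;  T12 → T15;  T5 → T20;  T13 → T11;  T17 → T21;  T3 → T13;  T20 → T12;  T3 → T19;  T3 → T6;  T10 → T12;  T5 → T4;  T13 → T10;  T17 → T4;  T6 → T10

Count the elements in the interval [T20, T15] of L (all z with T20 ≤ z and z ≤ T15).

3

The interval [T20, T15] = {T12, T15, T20}, which has 3 elements.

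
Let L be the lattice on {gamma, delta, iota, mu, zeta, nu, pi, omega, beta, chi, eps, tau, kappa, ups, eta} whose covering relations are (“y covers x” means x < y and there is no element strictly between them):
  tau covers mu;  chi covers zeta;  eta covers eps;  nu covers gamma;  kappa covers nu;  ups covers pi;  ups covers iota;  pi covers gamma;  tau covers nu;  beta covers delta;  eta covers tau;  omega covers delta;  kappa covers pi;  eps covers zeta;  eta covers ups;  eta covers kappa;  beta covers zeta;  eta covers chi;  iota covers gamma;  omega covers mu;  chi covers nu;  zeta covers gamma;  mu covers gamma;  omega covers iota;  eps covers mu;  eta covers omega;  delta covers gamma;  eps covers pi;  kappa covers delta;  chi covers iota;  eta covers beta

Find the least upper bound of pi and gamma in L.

pi

Common upper bounds of {pi, gamma}: eps, eta, kappa, pi, ups.
The least among these is pi.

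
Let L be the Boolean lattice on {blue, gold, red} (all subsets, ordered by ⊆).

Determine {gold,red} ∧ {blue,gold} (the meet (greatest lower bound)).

{gold}

Common lower bounds of {{gold,red}, {blue,gold}}: {gold}, ∅.
The greatest among these is {gold}.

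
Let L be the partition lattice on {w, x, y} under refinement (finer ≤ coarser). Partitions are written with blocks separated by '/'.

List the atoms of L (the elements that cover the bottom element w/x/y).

w/xy, wx/y, wy/x

The atoms are exactly the elements that cover w/x/y: w/xy, wx/y, wy/x.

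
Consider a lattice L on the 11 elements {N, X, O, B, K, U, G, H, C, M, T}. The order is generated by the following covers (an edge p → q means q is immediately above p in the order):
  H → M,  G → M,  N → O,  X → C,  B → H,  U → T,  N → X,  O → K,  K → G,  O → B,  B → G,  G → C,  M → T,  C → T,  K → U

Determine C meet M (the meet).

G

Common lower bounds of {C, M}: B, G, K, N, O.
The greatest among these is G.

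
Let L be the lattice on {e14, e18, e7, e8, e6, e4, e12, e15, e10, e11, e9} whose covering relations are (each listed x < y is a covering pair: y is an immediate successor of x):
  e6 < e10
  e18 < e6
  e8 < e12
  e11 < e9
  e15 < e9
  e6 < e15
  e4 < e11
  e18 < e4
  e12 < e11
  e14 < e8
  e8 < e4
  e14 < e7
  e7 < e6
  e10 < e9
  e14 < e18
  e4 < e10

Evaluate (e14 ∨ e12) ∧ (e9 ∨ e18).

e14 ∨ e12 = e12
e9 ∨ e18 = e9
e12 ∧ e9 = e12

e12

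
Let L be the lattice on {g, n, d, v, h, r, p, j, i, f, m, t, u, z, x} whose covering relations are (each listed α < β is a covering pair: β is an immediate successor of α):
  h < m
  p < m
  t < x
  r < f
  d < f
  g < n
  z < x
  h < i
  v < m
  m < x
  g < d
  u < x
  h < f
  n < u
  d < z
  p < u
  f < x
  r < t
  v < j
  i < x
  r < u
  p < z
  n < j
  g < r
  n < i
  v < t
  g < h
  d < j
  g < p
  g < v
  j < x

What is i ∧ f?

h

Common lower bounds of {i, f}: g, h.
The greatest among these is h.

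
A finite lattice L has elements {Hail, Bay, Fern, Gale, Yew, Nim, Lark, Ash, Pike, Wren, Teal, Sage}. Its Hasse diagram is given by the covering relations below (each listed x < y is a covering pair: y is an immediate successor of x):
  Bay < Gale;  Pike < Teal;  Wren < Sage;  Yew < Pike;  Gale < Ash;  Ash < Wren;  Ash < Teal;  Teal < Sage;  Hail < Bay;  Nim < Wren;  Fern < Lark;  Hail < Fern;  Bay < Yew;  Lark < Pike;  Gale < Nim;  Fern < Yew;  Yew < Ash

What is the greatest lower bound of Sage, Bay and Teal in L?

Bay

Common lower bounds of {Sage, Bay, Teal}: Bay, Hail.
The greatest among these is Bay.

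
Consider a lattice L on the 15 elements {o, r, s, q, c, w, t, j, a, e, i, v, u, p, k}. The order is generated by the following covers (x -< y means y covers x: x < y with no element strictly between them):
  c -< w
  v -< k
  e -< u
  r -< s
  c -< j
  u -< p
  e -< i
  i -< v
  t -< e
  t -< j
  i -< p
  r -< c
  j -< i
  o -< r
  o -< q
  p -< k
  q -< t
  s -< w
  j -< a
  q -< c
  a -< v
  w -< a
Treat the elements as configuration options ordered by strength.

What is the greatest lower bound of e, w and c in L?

q

Common lower bounds of {e, w, c}: o, q.
The greatest among these is q.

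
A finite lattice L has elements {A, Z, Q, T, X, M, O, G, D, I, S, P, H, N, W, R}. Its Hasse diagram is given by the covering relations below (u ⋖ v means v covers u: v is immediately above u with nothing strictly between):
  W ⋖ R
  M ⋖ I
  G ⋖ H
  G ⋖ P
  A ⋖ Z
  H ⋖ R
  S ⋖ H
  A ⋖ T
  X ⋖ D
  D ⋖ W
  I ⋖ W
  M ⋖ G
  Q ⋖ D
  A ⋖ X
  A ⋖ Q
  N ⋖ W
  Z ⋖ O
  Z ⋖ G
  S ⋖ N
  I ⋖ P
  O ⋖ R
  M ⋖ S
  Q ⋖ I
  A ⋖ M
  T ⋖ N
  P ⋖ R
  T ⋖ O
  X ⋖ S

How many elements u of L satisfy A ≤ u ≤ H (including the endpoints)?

The interval [A, H] = {A, G, H, M, S, X, Z}, which has 7 elements.

7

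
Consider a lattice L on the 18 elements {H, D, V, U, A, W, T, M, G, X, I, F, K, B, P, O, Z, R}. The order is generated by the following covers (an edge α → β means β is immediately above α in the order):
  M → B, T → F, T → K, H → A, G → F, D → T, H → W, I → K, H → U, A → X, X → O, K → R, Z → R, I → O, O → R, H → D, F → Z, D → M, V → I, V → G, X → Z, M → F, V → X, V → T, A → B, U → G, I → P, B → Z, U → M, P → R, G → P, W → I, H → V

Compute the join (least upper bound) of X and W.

Common upper bounds of {X, W}: O, R.
The least among these is O.

O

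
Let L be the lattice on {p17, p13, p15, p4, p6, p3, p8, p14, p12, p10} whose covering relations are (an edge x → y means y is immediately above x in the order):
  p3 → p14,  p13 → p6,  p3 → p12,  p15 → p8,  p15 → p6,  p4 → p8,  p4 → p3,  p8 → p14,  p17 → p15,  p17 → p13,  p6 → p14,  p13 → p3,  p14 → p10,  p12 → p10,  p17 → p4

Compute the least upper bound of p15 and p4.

Common upper bounds of {p15, p4}: p10, p14, p8.
The least among these is p8.

p8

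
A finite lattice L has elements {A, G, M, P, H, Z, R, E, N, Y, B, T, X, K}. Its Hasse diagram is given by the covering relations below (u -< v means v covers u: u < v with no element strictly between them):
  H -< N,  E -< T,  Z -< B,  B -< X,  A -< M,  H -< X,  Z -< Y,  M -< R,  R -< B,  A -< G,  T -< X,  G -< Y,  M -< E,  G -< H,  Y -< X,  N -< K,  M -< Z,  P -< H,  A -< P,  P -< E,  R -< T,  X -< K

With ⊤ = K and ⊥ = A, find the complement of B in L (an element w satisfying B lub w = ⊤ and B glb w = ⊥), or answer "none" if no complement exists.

N

Need w with B ∨ w = K and B ∧ w = A.
Checking each element gives: N.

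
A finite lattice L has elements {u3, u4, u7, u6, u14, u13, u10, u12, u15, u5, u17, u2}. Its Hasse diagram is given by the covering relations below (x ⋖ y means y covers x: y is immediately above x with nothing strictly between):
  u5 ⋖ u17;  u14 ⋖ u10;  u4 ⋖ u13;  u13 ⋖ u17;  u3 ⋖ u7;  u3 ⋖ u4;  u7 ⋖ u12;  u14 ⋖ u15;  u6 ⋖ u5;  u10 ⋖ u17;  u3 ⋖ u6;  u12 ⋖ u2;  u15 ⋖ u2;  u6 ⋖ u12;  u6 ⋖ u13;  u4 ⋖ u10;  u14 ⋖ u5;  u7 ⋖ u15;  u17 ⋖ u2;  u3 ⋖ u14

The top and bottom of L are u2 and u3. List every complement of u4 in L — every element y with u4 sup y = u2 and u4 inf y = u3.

u12, u15, u7

Need y with u4 ∨ y = u2 and u4 ∧ y = u3.
Checking each element gives: u12, u15, u7.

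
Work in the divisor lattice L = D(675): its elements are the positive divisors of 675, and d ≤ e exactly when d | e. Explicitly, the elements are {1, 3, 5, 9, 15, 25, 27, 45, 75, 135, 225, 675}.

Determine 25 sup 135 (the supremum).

In the divisibility order, the join is the least common multiple: lcm(25, 135) = 675.

675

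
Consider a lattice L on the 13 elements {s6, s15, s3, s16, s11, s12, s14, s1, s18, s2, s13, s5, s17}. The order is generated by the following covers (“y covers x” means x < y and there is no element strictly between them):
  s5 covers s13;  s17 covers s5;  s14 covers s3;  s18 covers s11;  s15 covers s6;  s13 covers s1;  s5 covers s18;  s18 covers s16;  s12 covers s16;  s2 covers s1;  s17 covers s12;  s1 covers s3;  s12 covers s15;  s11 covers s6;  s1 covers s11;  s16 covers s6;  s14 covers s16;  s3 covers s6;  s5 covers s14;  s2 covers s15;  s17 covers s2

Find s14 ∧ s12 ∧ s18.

Common lower bounds of {s14, s12, s18}: s16, s6.
The greatest among these is s16.

s16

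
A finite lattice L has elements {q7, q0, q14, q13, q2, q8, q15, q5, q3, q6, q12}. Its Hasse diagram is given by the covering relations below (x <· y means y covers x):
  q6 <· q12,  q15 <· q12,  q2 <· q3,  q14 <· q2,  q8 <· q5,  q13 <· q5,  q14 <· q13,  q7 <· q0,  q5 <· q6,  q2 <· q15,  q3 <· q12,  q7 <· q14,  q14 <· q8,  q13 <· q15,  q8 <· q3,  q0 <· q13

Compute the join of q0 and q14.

Common upper bounds of {q0, q14}: q12, q13, q15, q5, q6.
The least among these is q13.

q13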